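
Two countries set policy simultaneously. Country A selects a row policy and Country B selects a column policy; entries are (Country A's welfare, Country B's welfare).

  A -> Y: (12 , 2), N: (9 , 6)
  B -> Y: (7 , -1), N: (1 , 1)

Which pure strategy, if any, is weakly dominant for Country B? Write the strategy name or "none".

N

N vs Y: A: 6>2, B: 1>-1.
N is at least as good as every other strategy against every opponent action, so it is weakly dominant.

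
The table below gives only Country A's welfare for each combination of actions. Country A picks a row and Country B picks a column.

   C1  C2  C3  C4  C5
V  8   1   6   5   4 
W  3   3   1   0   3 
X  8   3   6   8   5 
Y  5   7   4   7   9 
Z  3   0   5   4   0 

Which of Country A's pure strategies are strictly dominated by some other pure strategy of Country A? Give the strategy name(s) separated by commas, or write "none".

W, Z

Nothing dominates V: W at C1 (8>3); X at C1 (8=8); Y at C1 (8>5); Z at C1 (8>3).
Y strictly dominates W — C1: 5>3, C2: 7>3, C3: 4>1, C4: 7>0, C5: 9>3.
X: no other strategy beats it everywhere (V at C1 (8=8); W at C1 (8>3); Y at C1 (8>5); Z at C1 (8>3)).
Y: no other strategy beats it everywhere (V at C2 (7>1); W at C1 (5>3); X at C2 (7>3); Z at C1 (5>3)).
V strictly dominates Z — C1: 8>3, C2: 1>0, C3: 6>5, C4: 5>4, C5: 4>0.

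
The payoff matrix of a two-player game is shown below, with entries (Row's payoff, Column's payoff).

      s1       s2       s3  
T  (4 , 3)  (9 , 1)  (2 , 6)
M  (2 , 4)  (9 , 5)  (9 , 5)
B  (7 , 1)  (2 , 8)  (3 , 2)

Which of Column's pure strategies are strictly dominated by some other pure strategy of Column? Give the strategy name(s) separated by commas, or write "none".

s3 strictly dominates s1 — T: 6>3, M: 5>4, B: 2>1.
s2 is not dominated — it holds its own against s1 at M (5>4); s3 at M (5=5).
s3 is not dominated — it holds its own against s1 at T (6>3); s2 at T (6>1).

s1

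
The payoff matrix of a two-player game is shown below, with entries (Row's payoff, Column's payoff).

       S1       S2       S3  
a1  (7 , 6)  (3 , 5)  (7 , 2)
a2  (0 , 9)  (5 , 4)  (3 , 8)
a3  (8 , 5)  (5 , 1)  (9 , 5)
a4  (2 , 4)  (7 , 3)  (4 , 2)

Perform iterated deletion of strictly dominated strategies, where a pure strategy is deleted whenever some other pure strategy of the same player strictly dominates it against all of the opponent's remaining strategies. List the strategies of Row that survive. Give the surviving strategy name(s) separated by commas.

Row's strategy a1 is strictly dominated by a3 (S1: 8>7, S2: 5>3, S3: 9>7) and is removed.
For Row, a4 strictly dominates a2 on the remaining columns (S1: 2>0, S2: 7>5, S3: 4>3); eliminate a2.
Column's strategy S2 is strictly dominated by S1 (a3: 5>1, a4: 4>3) and is removed.
Row a4 is eliminated: a3 beats it against every remaining column (S1: 8>2, S3: 9>4).
Among the remaining strategies, none is strictly dominated by another pure strategy of the same player, so the elimination stops.
Surviving strategies — Row: {a3}; Column: {S1, S3}.

a3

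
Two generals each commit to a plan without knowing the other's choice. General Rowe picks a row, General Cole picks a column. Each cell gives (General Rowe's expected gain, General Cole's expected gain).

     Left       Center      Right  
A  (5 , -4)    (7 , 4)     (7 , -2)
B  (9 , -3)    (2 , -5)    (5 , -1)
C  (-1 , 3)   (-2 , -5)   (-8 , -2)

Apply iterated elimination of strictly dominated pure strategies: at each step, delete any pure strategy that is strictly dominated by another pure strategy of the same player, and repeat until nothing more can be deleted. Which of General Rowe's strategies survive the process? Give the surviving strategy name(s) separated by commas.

A

Row C is eliminated: A beats it against every remaining column (Left: 5>-1, Center: 7>-2, Right: 7>-8).
General Cole's strategy Left is strictly dominated by Right (A: -2>-4, B: -1>-3) and is removed.
Row B is eliminated: A beats it against every remaining column (Center: 7>2, Right: 7>5).
Column Right is eliminated: Center beats it against every remaining row (A: 4>-2).
Among the remaining strategies, none is strictly dominated by another pure strategy of the same player, so the elimination stops.
Surviving strategies — General Rowe: {A}; General Cole: {Center}.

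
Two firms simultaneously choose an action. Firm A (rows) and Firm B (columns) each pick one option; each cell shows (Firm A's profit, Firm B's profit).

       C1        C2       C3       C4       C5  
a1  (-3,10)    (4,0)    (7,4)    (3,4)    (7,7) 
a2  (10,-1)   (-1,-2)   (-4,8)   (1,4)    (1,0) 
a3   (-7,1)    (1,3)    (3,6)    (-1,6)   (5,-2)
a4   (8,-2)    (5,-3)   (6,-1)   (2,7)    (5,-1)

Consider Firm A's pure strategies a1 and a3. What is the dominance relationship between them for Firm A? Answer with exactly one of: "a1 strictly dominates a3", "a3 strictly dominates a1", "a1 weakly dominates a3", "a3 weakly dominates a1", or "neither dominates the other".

Compare a1 to a3 across each opponent action: C1: -3>-7, C2: 4>1, C3: 7>3, C4: 3>-1, C5: 7>5.
a1 gives a strictly higher payoff against each opponent action, so a1 strictly dominates a3.

a1 strictly dominates a3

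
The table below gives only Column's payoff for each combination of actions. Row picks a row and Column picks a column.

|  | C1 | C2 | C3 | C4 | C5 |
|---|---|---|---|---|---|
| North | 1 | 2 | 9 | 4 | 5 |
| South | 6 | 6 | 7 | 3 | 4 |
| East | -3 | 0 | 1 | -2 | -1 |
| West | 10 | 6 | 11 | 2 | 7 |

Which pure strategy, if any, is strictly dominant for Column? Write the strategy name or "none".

C3

C3 vs C1: North: 9>1, South: 7>6, East: 1>-3, West: 11>10.
C3 vs C2: North: 9>2, South: 7>6, East: 1>0, West: 11>6.
C3 vs C4: North: 9>4, South: 7>3, East: 1>-2, West: 11>2.
C3 vs C5: North: 9>5, South: 7>4, East: 1>-1, West: 11>7.
C3 strictly beats every other strategy against every opponent action, so it is strictly dominant.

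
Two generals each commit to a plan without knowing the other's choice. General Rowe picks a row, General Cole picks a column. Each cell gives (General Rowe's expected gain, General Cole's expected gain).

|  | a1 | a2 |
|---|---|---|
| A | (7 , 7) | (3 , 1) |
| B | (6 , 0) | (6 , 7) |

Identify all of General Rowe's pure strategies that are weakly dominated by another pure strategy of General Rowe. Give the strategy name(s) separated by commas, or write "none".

none

A: no other strategy beats it everywhere (B at a1 (7>6)).
Nothing dominates B: A at a2 (6>3).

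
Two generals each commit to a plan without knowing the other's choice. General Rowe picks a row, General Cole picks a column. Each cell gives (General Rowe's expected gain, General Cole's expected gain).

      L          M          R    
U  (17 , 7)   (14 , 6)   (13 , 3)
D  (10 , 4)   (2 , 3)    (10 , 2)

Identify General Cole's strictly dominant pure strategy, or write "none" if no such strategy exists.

L vs M: U: 7>6, D: 4>3.
L vs R: U: 7>3, D: 4>2.
L strictly beats every other strategy against every opponent action, so it is strictly dominant.

L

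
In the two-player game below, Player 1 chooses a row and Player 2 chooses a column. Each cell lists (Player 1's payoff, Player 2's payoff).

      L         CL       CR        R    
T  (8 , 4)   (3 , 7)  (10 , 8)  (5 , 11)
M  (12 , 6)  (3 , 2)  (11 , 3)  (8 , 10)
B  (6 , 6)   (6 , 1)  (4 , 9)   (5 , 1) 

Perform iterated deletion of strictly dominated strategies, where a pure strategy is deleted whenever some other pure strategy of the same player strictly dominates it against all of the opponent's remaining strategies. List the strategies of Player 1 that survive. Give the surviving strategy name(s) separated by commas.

Player 2's strategy CL is strictly dominated by CR (T: 8>7, M: 3>2, B: 9>1) and is removed.
Row T is eliminated: M beats it against every remaining column (L: 12>8, CR: 11>10, R: 8>5).
Player 1's strategy B is strictly dominated by M (L: 12>6, CR: 11>4, R: 8>5) and is removed.
Column L is eliminated: R beats it against every remaining row (M: 10>6).
For Player 2, R strictly dominates CR on the remaining rows (M: 10>3); eliminate CR.
Among the remaining strategies, none is strictly dominated by another pure strategy of the same player, so the elimination stops.
Surviving strategies — Player 1: {M}; Player 2: {R}.

M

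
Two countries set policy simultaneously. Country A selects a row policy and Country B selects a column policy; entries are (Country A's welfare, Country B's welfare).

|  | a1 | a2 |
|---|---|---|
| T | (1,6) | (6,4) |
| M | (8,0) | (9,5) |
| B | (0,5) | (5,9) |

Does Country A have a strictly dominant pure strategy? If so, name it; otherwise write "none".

M vs T: a1: 8>1, a2: 9>6.
M vs B: a1: 8>0, a2: 9>5.
M strictly beats every other strategy against every opponent action, so it is strictly dominant.

M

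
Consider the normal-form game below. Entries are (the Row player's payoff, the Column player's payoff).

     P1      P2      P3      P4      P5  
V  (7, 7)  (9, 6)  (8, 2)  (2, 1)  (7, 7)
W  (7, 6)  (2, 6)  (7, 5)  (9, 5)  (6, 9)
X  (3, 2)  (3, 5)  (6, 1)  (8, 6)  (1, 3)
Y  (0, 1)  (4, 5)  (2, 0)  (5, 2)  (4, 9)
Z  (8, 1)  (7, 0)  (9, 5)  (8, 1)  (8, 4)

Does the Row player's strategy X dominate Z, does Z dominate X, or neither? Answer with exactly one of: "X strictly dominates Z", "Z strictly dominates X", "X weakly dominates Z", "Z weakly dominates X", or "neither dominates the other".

Compare X to Z across every action of the Column player: P1: 3<8, P2: 3<7, P3: 6<9, P4: 8=8, P5: 1<8.
Z is at least as good everywhere and strictly better somewhere (tied at P4), so Z weakly dominates X.

Z weakly dominates X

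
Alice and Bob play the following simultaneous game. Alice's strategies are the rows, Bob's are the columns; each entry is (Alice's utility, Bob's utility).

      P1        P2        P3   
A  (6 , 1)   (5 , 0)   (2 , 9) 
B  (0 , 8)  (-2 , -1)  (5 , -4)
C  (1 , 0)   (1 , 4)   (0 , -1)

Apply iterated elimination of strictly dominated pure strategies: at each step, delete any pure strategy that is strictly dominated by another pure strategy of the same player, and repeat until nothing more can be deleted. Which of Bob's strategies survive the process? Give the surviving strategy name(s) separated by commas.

For Alice, A strictly dominates C on the remaining columns (P1: 6>1, P2: 5>1, P3: 2>0); eliminate C.
Bob's strategy P2 is strictly dominated by P1 (A: 1>0, B: 8>-1) and is removed.
Among the remaining strategies, none is strictly dominated by another pure strategy of the same player, so the elimination stops.
Surviving strategies — Alice: {A, B}; Bob: {P1, P3}.

P1, P3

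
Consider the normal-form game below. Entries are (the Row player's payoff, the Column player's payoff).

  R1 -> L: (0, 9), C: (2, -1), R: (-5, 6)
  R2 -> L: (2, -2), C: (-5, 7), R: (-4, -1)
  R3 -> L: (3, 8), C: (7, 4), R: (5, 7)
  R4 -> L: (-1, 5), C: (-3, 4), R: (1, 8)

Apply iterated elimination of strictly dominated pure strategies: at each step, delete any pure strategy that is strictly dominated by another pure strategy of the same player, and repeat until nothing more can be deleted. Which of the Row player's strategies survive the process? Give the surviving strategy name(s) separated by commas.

For the Row player, R3 strictly dominates R1 on the remaining columns (L: 3>0, C: 7>2, R: 5>-5); eliminate R1.
Row R2 is eliminated: R3 beats it against every remaining column (L: 3>2, C: 7>-5, R: 5>-4).
For the Row player, R3 strictly dominates R4 on the remaining columns (L: 3>-1, C: 7>-3, R: 5>1); eliminate R4.
Column C is eliminated: L beats it against every remaining row (R3: 8>4).
The Column player's strategy R is strictly dominated by L (R3: 8>7) and is removed.
Among the remaining strategies, none is strictly dominated by another pure strategy of the same player, so the elimination stops.
Surviving strategies — the Row player: {R3}; the Column player: {L}.

R3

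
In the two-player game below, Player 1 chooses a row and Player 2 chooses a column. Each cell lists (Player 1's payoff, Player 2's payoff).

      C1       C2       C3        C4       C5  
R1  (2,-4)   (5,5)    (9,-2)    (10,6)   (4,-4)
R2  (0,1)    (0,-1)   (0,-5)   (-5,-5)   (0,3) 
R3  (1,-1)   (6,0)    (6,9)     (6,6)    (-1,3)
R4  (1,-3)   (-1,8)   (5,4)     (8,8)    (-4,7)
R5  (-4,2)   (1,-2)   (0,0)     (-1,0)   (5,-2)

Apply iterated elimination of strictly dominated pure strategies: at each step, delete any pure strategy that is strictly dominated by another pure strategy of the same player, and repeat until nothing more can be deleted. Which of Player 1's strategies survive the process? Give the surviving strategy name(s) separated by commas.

For Player 1, R1 strictly dominates R2 on the remaining columns (C1: 2>0, C2: 5>0, C3: 9>0, C4: 10>-5, C5: 4>0); eliminate R2.
Player 1's strategy R4 is strictly dominated by R1 (C1: 2>1, C2: 5>-1, C3: 9>5, C4: 10>8, C5: 4>-4) and is removed.
For Player 2, C4 strictly dominates C2 on the remaining rows (R1: 6>5, R3: 6>0, R5: 0>-2); eliminate C2.
Player 1's strategy R3 is strictly dominated by R1 (C1: 2>1, C3: 9>6, C4: 10>6, C5: 4>-1) and is removed.
For Player 2, C3 strictly dominates C5 on the remaining rows (R1: -2>-4, R5: 0>-2); eliminate C5.
Player 1's strategy R5 is strictly dominated by R1 (C1: 2>-4, C3: 9>0, C4: 10>-1) and is removed.
Player 2's strategy C1 is strictly dominated by C3 (R1: -2>-4) and is removed.
For Player 2, C4 strictly dominates C3 on the remaining rows (R1: 6>-2); eliminate C3.
Among the remaining strategies, none is strictly dominated by another pure strategy of the same player, so the elimination stops.
Surviving strategies — Player 1: {R1}; Player 2: {C4}.

R1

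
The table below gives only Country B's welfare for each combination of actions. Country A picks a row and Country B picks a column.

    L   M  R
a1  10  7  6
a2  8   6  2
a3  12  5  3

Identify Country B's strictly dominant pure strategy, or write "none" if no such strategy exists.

L

L vs M: a1: 10>7, a2: 8>6, a3: 12>5.
L vs R: a1: 10>6, a2: 8>2, a3: 12>3.
L strictly beats every other strategy against every opponent action, so it is strictly dominant.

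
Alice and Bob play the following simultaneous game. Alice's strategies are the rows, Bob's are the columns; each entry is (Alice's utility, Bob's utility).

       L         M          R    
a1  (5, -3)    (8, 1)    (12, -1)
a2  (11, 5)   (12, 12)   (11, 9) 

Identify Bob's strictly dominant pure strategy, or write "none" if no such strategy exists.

M vs L: a1: 1>-3, a2: 12>5.
M vs R: a1: 1>-1, a2: 12>9.
M strictly beats every other strategy against every opponent action, so it is strictly dominant.

M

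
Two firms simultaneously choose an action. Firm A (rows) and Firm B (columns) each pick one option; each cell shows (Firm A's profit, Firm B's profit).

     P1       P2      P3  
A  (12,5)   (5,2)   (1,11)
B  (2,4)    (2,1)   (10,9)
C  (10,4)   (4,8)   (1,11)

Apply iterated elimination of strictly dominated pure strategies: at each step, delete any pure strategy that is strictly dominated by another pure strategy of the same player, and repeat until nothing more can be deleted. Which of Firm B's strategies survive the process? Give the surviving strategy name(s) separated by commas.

P3

For Firm B, P3 strictly dominates P1 on the remaining rows (A: 11>5, B: 9>4, C: 11>4); eliminate P1.
For Firm B, P3 strictly dominates P2 on the remaining rows (A: 11>2, B: 9>1, C: 11>8); eliminate P2.
Row A is eliminated: B beats it against every remaining column (P3: 10>1).
For Firm A, B strictly dominates C on the remaining columns (P3: 10>1); eliminate C.
Among the remaining strategies, none is strictly dominated by another pure strategy of the same player, so the elimination stops.
Surviving strategies — Firm A: {B}; Firm B: {P3}.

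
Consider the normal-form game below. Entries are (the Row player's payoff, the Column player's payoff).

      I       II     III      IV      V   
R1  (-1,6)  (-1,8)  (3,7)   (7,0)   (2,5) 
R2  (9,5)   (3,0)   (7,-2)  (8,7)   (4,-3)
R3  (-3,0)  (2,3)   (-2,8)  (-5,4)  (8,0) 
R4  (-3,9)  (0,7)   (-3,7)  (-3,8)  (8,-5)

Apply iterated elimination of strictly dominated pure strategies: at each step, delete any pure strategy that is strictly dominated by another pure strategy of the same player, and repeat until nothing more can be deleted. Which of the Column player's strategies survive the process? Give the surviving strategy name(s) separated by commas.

For the Row player, R2 strictly dominates R1 on the remaining columns (I: 9>-1, II: 3>-1, III: 7>3, IV: 8>7, V: 4>2); eliminate R1.
Column II is eliminated: IV beats it against every remaining row (R2: 7>0, R3: 4>3, R4: 8>7).
Column V is eliminated: III beats it against every remaining row (R2: -2>-3, R3: 8>0, R4: 7>-5).
Row R3 is eliminated: R2 beats it against every remaining column (I: 9>-3, III: 7>-2, IV: 8>-5).
For the Row player, R2 strictly dominates R4 on the remaining columns (I: 9>-3, III: 7>-3, IV: 8>-3); eliminate R4.
The Column player's strategy I is strictly dominated by IV (R2: 7>5) and is removed.
For the Column player, IV strictly dominates III on the remaining rows (R2: 7>-2); eliminate III.
Among the remaining strategies, none is strictly dominated by another pure strategy of the same player, so the elimination stops.
Surviving strategies — the Row player: {R2}; the Column player: {IV}.

IV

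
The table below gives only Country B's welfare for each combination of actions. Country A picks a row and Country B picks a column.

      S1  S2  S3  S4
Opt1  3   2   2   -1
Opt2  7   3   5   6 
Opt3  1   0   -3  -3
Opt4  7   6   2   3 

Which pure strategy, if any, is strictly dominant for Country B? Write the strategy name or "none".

S1

S1 vs S2: Opt1: 3>2, Opt2: 7>3, Opt3: 1>0, Opt4: 7>6.
S1 vs S3: Opt1: 3>2, Opt2: 7>5, Opt3: 1>-3, Opt4: 7>2.
S1 vs S4: Opt1: 3>-1, Opt2: 7>6, Opt3: 1>-3, Opt4: 7>3.
S1 strictly beats every other strategy against every opponent action, so it is strictly dominant.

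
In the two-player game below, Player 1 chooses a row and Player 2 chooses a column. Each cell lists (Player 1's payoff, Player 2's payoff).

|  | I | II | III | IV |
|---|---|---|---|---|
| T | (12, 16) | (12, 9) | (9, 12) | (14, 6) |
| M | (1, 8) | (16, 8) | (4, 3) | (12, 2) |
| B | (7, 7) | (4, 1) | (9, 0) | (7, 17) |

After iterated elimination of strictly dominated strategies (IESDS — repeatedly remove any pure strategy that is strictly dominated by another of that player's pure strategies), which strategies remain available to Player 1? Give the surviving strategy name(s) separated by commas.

Column III is eliminated: I beats it against every remaining row (T: 16>12, M: 8>3, B: 7>0).
Player 1's strategy B is strictly dominated by T (I: 12>7, II: 12>4, IV: 14>7) and is removed.
For Player 2, I strictly dominates IV on the remaining rows (T: 16>6, M: 8>2); eliminate IV.
Among the remaining strategies, none is strictly dominated by another pure strategy of the same player, so the elimination stops.
Surviving strategies — Player 1: {T, M}; Player 2: {I, II}.

T, M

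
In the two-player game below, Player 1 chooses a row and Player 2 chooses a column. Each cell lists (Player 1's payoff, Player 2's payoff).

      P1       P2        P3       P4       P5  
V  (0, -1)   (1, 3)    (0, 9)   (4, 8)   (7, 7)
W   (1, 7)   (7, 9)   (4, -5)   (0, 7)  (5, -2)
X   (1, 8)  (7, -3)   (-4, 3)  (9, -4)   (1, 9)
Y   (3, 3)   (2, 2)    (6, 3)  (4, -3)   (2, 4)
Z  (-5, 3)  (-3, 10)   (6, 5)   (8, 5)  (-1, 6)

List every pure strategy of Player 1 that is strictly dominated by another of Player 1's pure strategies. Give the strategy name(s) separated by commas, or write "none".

Nothing dominates V: W at P4 (4>0); X at P3 (0>-4); Y at P4 (4=4); Z at P1 (0>-5).
W is not dominated — it holds its own against V at P1 (1>0); X at P1 (1=1); Y at P2 (7>2); Z at P1 (1>-5).
X: no other strategy beats it everywhere (V at P1 (1>0); W at P1 (1=1); Y at P2 (7>2); Z at P1 (1>-5)).
Y: no other strategy beats it everywhere (V at P1 (3>0); W at P1 (3>1); X at P1 (3>1); Z at P1 (3>-5)).
Z: no other strategy beats it everywhere (V at P3 (6>0); W at P3 (6>4); X at P3 (6>-4); Y at P3 (6=6)).

none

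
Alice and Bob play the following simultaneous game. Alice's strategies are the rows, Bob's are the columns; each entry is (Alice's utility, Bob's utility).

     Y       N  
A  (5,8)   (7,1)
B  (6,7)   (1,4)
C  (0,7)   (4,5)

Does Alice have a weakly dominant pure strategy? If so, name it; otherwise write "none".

A fails to dominate B at Y (5<6).
B fails to dominate A at N (1<7).
C fails to dominate A at Y (0<5).
No single strategy dominates all the others.

none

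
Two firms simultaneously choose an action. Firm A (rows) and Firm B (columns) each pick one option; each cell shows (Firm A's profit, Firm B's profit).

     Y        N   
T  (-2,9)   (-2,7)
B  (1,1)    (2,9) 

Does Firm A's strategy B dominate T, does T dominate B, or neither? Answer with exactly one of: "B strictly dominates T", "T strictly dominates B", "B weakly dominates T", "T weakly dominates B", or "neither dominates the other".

B's payoffs vs T's, by Firm B's action — Y: 1>-2, N: 2>-2.
Every comparison favours B, so B strictly dominates T.

B strictly dominates T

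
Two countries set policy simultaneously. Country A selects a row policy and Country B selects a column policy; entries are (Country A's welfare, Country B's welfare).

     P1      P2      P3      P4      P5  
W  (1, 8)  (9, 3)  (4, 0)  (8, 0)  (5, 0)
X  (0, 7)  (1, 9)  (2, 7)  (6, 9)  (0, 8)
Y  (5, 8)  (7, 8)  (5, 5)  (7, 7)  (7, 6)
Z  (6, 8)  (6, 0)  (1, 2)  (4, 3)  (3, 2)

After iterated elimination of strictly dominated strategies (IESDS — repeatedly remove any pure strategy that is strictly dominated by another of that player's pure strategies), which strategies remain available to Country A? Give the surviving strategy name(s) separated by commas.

W, Y, Z

Row X is eliminated: W beats it against every remaining column (P1: 1>0, P2: 9>1, P3: 4>2, P4: 8>6, P5: 5>0).
Column P3 is eliminated: P1 beats it against every remaining row (W: 8>0, Y: 8>5, Z: 8>2).
For Country B, P1 strictly dominates P4 on the remaining rows (W: 8>0, Y: 8>7, Z: 8>3); eliminate P4.
Country B's strategy P5 is strictly dominated by P1 (W: 8>0, Y: 8>6, Z: 8>2) and is removed.
Among the remaining strategies, none is strictly dominated by another pure strategy of the same player, so the elimination stops.
Surviving strategies — Country A: {W, Y, Z}; Country B: {P1, P2}.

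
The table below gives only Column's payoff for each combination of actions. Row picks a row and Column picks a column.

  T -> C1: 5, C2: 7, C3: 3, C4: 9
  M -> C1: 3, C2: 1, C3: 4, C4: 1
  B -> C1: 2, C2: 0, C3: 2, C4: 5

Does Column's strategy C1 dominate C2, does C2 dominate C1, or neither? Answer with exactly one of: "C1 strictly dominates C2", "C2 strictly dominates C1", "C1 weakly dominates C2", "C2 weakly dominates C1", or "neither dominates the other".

C1's payoffs vs C2's, by Row's action — T: 5<7, M: 3>1, B: 2>0.
C1 does better at M, B but worse at T; neither strategy dominates the other.

neither dominates the other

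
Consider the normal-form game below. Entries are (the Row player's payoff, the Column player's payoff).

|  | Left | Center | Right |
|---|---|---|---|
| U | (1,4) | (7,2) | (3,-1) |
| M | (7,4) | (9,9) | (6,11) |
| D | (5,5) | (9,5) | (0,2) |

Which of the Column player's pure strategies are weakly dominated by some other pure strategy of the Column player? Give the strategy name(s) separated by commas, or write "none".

Nothing dominates Left: Center at U (4>2); Right at U (4>-1).
Center is not dominated — it holds its own against Left at M (9>4); Right at U (2>-1).
Right: no other strategy beats it everywhere (Left at M (11>4); Center at M (11>9)).

none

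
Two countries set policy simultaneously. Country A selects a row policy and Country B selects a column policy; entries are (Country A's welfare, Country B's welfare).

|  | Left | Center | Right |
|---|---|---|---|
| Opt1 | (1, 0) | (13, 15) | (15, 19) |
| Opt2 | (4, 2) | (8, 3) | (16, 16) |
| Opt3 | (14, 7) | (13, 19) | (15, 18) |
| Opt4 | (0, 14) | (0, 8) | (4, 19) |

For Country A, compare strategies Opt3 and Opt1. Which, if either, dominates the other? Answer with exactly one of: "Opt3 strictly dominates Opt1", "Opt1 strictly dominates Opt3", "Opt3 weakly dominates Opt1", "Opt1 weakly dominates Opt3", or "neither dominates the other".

Opt3 weakly dominates Opt1

Compare Opt3 to Opt1 across every action of Country B: Left: 14>1, Center: 13=13, Right: 15=15.
Opt3 is at least as good everywhere and strictly better somewhere (tied only at Center, Right), so Opt3 weakly but not strictly dominates Opt1.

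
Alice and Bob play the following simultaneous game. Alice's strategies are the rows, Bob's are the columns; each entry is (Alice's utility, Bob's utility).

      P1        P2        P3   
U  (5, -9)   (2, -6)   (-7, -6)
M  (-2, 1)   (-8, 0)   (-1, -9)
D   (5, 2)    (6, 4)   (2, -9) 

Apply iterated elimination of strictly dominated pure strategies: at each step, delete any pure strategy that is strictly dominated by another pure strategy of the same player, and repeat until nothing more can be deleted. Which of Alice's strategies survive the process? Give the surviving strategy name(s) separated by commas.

Alice's strategy M is strictly dominated by D (P1: 5>-2, P2: 6>-8, P3: 2>-1) and is removed.
For Bob, P2 strictly dominates P1 on the remaining rows (U: -6>-9, D: 4>2); eliminate P1.
For Alice, D strictly dominates U on the remaining columns (P2: 6>2, P3: 2>-7); eliminate U.
Bob's strategy P3 is strictly dominated by P2 (D: 4>-9) and is removed.
Among the remaining strategies, none is strictly dominated by another pure strategy of the same player, so the elimination stops.
Surviving strategies — Alice: {D}; Bob: {P2}.

D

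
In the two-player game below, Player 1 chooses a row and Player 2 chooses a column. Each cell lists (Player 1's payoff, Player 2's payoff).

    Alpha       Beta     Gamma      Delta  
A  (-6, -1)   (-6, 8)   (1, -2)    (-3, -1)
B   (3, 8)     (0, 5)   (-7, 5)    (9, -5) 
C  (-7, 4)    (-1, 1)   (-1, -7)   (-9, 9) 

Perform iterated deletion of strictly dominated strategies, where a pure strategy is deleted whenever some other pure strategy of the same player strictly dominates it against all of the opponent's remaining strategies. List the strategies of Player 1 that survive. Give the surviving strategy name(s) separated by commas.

Column Gamma is eliminated: Alpha beats it against every remaining row (A: -1>-2, B: 8>5, C: 4>-7).
For Player 1, B strictly dominates A on the remaining columns (Alpha: 3>-6, Beta: 0>-6, Delta: 9>-3); eliminate A.
Row C is eliminated: B beats it against every remaining column (Alpha: 3>-7, Beta: 0>-1, Delta: 9>-9).
For Player 2, Alpha strictly dominates Beta on the remaining rows (B: 8>5); eliminate Beta.
Column Delta is eliminated: Alpha beats it against every remaining row (B: 8>-5).
Among the remaining strategies, none is strictly dominated by another pure strategy of the same player, so the elimination stops.
Surviving strategies — Player 1: {B}; Player 2: {Alpha}.

B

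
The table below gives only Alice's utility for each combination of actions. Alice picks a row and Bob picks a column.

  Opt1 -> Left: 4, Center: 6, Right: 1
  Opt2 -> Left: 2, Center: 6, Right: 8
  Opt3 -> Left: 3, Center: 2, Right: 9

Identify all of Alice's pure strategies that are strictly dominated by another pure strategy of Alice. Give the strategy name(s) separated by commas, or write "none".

none

Opt1 is not dominated — it holds its own against Opt2 at Left (4>2); Opt3 at Left (4>3).
Nothing dominates Opt2: Opt1 at Center (6=6); Opt3 at Center (6>2).
Opt3 is not dominated — it holds its own against Opt1 at Right (9>1); Opt2 at Left (3>2).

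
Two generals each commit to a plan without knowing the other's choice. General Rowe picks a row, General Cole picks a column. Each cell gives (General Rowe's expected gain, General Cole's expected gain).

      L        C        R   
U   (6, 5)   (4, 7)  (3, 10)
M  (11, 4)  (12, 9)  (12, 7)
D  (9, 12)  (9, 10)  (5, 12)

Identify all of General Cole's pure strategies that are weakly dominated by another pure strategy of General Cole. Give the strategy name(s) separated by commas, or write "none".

L

R weakly dominates L — U: 10>5, M: 7>4, D: 12=12.
Nothing dominates C: L at U (7>5); R at M (9>7).
R: no other strategy beats it everywhere (L at U (10>5); C at U (10>7)).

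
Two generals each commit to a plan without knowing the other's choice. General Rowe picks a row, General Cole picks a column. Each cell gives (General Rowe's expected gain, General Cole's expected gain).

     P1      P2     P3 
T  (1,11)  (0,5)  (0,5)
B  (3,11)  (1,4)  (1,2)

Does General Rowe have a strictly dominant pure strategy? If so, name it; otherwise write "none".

B

B vs T: P1: 3>1, P2: 1>0, P3: 1>0.
B strictly beats every other strategy against every opponent action, so it is strictly dominant.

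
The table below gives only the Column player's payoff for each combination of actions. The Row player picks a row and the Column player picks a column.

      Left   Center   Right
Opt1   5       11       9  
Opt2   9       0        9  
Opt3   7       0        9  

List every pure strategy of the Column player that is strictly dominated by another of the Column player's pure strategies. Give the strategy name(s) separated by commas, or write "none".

none

Nothing dominates Left: Center at Opt2 (9>0); Right at Opt2 (9=9).
Center is not dominated — it holds its own against Left at Opt1 (11>5); Right at Opt1 (11>9).
Nothing dominates Right: Left at Opt1 (9>5); Center at Opt2 (9>0).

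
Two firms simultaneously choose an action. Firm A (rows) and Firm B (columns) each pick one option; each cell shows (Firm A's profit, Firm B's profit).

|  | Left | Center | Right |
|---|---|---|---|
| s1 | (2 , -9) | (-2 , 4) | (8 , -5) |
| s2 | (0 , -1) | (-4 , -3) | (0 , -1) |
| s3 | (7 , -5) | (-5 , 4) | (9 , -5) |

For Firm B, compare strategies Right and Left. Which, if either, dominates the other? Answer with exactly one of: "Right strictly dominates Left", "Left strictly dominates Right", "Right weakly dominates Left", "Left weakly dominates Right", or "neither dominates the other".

Right weakly dominates Left

Compare Right to Left across each choice by Firm A: s1: -5>-9, s2: -1=-1, s3: -5=-5.
Right is at least as good everywhere and strictly better somewhere (tied only at s2, s3), so Right weakly but not strictly dominates Left.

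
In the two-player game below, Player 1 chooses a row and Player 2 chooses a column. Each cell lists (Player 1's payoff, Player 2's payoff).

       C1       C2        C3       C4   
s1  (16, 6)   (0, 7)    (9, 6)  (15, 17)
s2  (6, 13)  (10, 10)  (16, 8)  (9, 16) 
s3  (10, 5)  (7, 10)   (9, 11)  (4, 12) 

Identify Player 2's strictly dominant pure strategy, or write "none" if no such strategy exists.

C4 vs C1: s1: 17>6, s2: 16>13, s3: 12>5.
C4 vs C2: s1: 17>7, s2: 16>10, s3: 12>10.
C4 vs C3: s1: 17>6, s2: 16>8, s3: 12>11.
C4 strictly beats every other strategy against every opponent action, so it is strictly dominant.

C4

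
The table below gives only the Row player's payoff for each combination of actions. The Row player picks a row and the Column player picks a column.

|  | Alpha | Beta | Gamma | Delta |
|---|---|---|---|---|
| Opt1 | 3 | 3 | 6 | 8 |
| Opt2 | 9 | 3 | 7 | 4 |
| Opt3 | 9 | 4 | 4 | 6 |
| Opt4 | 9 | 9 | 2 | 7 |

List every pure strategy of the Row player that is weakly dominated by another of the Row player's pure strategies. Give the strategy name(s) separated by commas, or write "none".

none

Nothing dominates Opt1: Opt2 at Delta (8>4); Opt3 at Gamma (6>4); Opt4 at Gamma (6>2).
Opt2 is not dominated — it holds its own against Opt1 at Alpha (9>3); Opt3 at Gamma (7>4); Opt4 at Gamma (7>2).
Opt3: no other strategy beats it everywhere (Opt1 at Alpha (9>3); Opt2 at Beta (4>3); Opt4 at Gamma (4>2)).
Nothing dominates Opt4: Opt1 at Alpha (9>3); Opt2 at Beta (9>3); Opt3 at Beta (9>4).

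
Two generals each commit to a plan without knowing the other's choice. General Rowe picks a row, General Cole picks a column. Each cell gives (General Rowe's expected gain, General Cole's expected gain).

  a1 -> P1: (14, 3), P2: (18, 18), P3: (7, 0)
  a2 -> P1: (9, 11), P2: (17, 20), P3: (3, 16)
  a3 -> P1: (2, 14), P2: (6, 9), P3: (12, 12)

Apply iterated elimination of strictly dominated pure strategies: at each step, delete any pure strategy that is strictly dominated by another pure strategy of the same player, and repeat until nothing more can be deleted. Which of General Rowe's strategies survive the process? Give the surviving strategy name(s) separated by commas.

a1

General Rowe's strategy a2 is strictly dominated by a1 (P1: 14>9, P2: 18>17, P3: 7>3) and is removed.
General Cole's strategy P3 is strictly dominated by P1 (a1: 3>0, a3: 14>12) and is removed.
For General Rowe, a1 strictly dominates a3 on the remaining columns (P1: 14>2, P2: 18>6); eliminate a3.
For General Cole, P2 strictly dominates P1 on the remaining rows (a1: 18>3); eliminate P1.
Among the remaining strategies, none is strictly dominated by another pure strategy of the same player, so the elimination stops.
Surviving strategies — General Rowe: {a1}; General Cole: {P2}.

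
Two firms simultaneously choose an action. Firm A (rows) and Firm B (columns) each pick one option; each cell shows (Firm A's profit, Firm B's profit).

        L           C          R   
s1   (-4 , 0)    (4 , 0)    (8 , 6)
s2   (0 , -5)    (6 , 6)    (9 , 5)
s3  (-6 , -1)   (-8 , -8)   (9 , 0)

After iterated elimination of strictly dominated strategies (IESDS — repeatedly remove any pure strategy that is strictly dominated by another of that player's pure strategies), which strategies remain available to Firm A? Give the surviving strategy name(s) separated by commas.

Firm A's strategy s1 is strictly dominated by s2 (L: 0>-4, C: 6>4, R: 9>8) and is removed.
Firm B's strategy L is strictly dominated by R (s2: 5>-5, s3: 0>-1) and is removed.
Among the remaining strategies, none is strictly dominated by another pure strategy of the same player, so the elimination stops.
Surviving strategies — Firm A: {s2, s3}; Firm B: {C, R}.

s2, s3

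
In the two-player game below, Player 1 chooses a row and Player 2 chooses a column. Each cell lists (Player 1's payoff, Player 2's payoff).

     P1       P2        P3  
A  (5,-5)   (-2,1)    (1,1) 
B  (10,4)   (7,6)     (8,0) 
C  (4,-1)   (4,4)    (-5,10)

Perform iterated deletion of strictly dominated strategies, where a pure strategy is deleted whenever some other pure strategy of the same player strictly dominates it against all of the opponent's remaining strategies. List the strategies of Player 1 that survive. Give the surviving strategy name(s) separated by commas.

B

Player 1's strategy A is strictly dominated by B (P1: 10>5, P2: 7>-2, P3: 8>1) and is removed.
Row C is eliminated: B beats it against every remaining column (P1: 10>4, P2: 7>4, P3: 8>-5).
For Player 2, P2 strictly dominates P1 on the remaining rows (B: 6>4); eliminate P1.
Player 2's strategy P3 is strictly dominated by P2 (B: 6>0) and is removed.
Among the remaining strategies, none is strictly dominated by another pure strategy of the same player, so the elimination stops.
Surviving strategies — Player 1: {B}; Player 2: {P2}.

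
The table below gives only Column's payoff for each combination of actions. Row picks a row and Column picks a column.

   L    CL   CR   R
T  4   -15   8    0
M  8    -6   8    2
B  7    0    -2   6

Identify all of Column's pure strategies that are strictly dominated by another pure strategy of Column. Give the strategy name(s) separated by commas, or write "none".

L: no other strategy beats it everywhere (CL at T (4>-15); CR at M (8=8); R at T (4>0)).
CL: dominated, since L does at least as well everywhere (T: 4>-15, M: 8>-6, B: 7>0).
CR: no other strategy beats it everywhere (L at T (8>4); CL at T (8>-15); R at T (8>0)).
R is strictly dominated by L (T: 4>0, M: 8>2, B: 7>6).

CL, R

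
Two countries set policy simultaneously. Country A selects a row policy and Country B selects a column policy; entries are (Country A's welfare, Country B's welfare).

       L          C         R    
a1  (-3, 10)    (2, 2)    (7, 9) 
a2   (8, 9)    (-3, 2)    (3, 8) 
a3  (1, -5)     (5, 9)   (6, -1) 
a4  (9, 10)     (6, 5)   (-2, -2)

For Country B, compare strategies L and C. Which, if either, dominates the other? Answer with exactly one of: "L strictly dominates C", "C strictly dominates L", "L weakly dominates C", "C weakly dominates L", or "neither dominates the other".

Compare L to C across each choice by Country A: a1: 10>2, a2: 9>2, a3: -5<9, a4: 10>5.
L does better at a1, a2, a4 but worse at a3; neither strategy dominates the other.

neither dominates the other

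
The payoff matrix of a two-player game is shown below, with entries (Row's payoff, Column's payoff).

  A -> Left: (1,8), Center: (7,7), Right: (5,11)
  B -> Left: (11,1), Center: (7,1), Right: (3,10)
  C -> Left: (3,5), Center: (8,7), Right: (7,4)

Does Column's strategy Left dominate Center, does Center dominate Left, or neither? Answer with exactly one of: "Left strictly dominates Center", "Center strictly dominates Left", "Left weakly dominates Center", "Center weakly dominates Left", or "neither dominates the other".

neither dominates the other

Compare Left to Center across each opponent action: A: 8>7, B: 1=1, C: 5<7.
Left does better at A but worse at C; neither strategy dominates the other.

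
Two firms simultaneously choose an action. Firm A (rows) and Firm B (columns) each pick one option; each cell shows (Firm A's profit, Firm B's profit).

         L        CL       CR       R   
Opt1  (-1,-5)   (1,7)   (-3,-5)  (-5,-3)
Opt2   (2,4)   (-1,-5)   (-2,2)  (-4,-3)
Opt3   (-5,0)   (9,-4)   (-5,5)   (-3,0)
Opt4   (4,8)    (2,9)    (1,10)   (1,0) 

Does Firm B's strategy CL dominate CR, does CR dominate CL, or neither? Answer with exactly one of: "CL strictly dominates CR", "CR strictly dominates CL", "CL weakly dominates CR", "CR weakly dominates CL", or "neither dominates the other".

neither dominates the other

Compare CL to CR across every action of Firm A: Opt1: 7>-5, Opt2: -5<2, Opt3: -4<5, Opt4: 9<10.
CL does better at Opt1 but worse at Opt2, Opt3, Opt4; neither strategy dominates the other.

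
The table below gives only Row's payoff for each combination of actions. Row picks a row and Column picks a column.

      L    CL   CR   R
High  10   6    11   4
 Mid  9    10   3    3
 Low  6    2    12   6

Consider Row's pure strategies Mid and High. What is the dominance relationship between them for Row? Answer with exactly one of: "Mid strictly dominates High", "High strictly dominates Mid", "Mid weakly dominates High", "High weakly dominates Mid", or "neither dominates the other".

neither dominates the other

Mid's payoffs vs High's, by Column's action — L: 9<10, CL: 10>6, CR: 3<11, R: 3<4.
Mid does better at CL but worse at L, CR, R; neither strategy dominates the other.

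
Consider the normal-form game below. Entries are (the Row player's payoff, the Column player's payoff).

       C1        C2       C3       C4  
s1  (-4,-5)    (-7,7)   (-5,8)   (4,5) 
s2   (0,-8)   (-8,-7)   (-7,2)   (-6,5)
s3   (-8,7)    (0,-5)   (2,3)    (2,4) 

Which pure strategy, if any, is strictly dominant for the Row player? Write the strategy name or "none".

s1 fails to dominate s2 at C1 (-4<0).
s2 fails to dominate s1 at C2 (-8<-7).
s3 fails to dominate s1 at C1 (-8<-4).
No single strategy dominates all the others.

none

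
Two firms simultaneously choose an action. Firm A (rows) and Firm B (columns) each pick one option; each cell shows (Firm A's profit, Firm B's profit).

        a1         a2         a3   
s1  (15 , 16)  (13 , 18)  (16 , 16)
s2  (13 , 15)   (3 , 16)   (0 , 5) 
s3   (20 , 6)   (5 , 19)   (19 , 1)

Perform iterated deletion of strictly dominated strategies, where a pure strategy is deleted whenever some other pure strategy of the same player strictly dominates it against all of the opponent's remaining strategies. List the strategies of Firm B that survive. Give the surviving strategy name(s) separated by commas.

a2

Row s2 is eliminated: s1 beats it against every remaining column (a1: 15>13, a2: 13>3, a3: 16>0).
Column a1 is eliminated: a2 beats it against every remaining row (s1: 18>16, s3: 19>6).
For Firm B, a2 strictly dominates a3 on the remaining rows (s1: 18>16, s3: 19>1); eliminate a3.
Firm A's strategy s3 is strictly dominated by s1 (a2: 13>5) and is removed.
Among the remaining strategies, none is strictly dominated by another pure strategy of the same player, so the elimination stops.
Surviving strategies — Firm A: {s1}; Firm B: {a2}.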